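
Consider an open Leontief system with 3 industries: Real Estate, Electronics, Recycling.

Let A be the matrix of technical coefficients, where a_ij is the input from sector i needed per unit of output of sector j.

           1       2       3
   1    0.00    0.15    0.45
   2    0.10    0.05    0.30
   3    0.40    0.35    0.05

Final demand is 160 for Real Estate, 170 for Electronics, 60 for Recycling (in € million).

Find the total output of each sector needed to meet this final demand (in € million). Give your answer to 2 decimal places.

x_1 = 357.74, x_2 = 321.52, x_3 = 332.24

I − A =
  [   1.00    -0.15    -0.45]
  [  -0.10     0.95    -0.30]
  [  -0.40    -0.35     0.95]
Cofactors of I−A, C_ij = (−1)^(i+j)·(minor ij) (rows/columns in the sector order above):
  C_11 = (0.95)(0.95) − (-0.30)(-0.35) = 0.7975
  C_12 = −[(-0.10)(0.95) − (-0.30)(-0.40)] = 0.2150
  C_13 = (-0.10)(-0.35) − (0.95)(-0.40) = 0.4150
  C_21 = −[(-0.15)(0.95) − (-0.45)(-0.35)] = 0.3000
  C_22 = (1.00)(0.95) − (-0.45)(-0.40) = 0.7700
  C_23 = −[(1.00)(-0.35) − (-0.15)(-0.40)] = 0.4100
  C_31 = (-0.15)(-0.30) − (-0.45)(0.95) = 0.4725
  C_32 = −[(1.00)(-0.30) − (-0.45)(-0.10)] = 0.3450
  C_33 = (1.00)(0.95) − (-0.15)(-0.10) = 0.9350
det(I−A) = Σ_j (I−A)_1j·C_1j = (1.00)(0.7975) + (-0.15)(0.2150) + (-0.45)(0.4150) = 0.5785
adj(I−A) = Cᵀ =
  [ 0.7975   0.3000   0.4725]
  [ 0.2150   0.7700   0.3450]
  [ 0.4150   0.4100   0.9350]
(I − A)⁻¹ = adj(I−A) / det(I−A) ≈
  [   1.3786     0.5186     0.8168]
  [   0.3717     1.3310     0.5964]
  [   0.7174     0.7087     1.6162]
x = (I − A)⁻¹ d = adj(I−A)·d / det(I−A), with det(I−A) = 0.5785:
  x_1 = (0.7975·160 + 0.3000·170 + 0.4725·60) / 0.5785 = 206.95 / 0.5785 ≈ 357.74
  x_2 = (0.2150·160 + 0.7700·170 + 0.3450·60) / 0.5785 = 186.00 / 0.5785 ≈ 321.52
  x_3 = (0.4150·160 + 0.4100·170 + 0.9350·60) / 0.5785 = 192.20 / 0.5785 ≈ 332.24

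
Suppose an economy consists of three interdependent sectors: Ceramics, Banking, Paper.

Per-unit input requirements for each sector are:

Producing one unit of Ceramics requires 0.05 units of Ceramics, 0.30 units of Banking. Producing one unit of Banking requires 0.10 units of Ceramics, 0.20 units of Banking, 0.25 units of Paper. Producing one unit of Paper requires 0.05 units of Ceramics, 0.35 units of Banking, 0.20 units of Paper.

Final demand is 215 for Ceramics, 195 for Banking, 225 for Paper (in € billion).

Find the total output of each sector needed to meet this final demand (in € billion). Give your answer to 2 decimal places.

I − A =
  [   0.95    -0.10    -0.05]
  [  -0.30     0.80    -0.35]
  [   0.00    -0.25     0.80]
Cofactors of I−A, C_ij = (−1)^(i+j)·(minor ij) (rows/columns in the sector order above):
  C_11 = (0.80)(0.80) − (-0.35)(-0.25) = 0.5525
  C_12 = −[(-0.30)(0.80) − (-0.35)(0.00)] = 0.2400
  C_13 = (-0.30)(-0.25) − (0.80)(0.00) = 0.0750
  C_21 = −[(-0.10)(0.80) − (-0.05)(-0.25)] = 0.0925
  C_22 = (0.95)(0.80) − (-0.05)(0.00) = 0.7600
  C_23 = −[(0.95)(-0.25) − (-0.10)(0.00)] = 0.2375
  C_31 = (-0.10)(-0.35) − (-0.05)(0.80) = 0.0750
  C_32 = −[(0.95)(-0.35) − (-0.05)(-0.30)] = 0.3475
  C_33 = (0.95)(0.80) − (-0.10)(-0.30) = 0.7300
det(I−A) = Σ_j (I−A)_1j·C_1j = (0.95)(0.5525) + (-0.10)(0.2400) + (-0.05)(0.0750) = 0.497125
adj(I−A) = Cᵀ =
  [ 0.5525   0.0925   0.0750]
  [ 0.2400   0.7600   0.3475]
  [ 0.0750   0.2375   0.7300]
(I − A)⁻¹ = adj(I−A) / det(I−A) ≈
  [   1.1114     0.1861     0.1509]
  [   0.4828     1.5288     0.6990]
  [   0.1509     0.4777     1.4684]
x = (I − A)⁻¹ d = adj(I−A)·d / det(I−A), with det(I−A) = 0.497125:
  x_1 = (0.5525·215 + 0.0925·195 + 0.0750·225) / 0.497125 = 153.70 / 0.497125 ≈ 309.18
  x_2 = (0.2400·215 + 0.7600·195 + 0.3475·225) / 0.497125 = 277.9875 / 0.497125 ≈ 559.19
  x_3 = (0.0750·215 + 0.2375·195 + 0.7300·225) / 0.497125 = 226.6875 / 0.497125 ≈ 456.00

x_1 = 309.18, x_2 = 559.19, x_3 = 456.00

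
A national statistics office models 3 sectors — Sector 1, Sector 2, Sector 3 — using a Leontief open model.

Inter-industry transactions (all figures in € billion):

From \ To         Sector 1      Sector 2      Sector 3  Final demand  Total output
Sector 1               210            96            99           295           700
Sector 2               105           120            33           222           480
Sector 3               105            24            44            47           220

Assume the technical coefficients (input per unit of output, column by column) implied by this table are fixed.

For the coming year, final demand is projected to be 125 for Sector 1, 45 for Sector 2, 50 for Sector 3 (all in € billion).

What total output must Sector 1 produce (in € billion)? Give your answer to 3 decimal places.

Technical coefficients a_ij = z_ij / X_j:
  a_11 = 210/700 = 0.30, a_21 = 105/700 = 0.15, a_31 = 105/700 = 0.15
  a_12 = 96/480 = 0.20, a_22 = 120/480 = 0.25, a_32 = 24/480 = 0.05
  a_13 = 99/220 = 0.45, a_23 = 33/220 = 0.15, a_33 = 44/220 = 0.20
I − A =
  [   0.70    -0.20    -0.45]
  [  -0.15     0.75    -0.15]
  [  -0.15    -0.05     0.80]
Cofactors of I−A, C_ij = (−1)^(i+j)·(minor ij) (rows/columns in the sector order above):
  C_11 = (0.75)(0.80) − (-0.15)(-0.05) = 0.5925
  C_12 = −[(-0.15)(0.80) − (-0.15)(-0.15)] = 0.1425
  C_13 = (-0.15)(-0.05) − (0.75)(-0.15) = 0.1200
  C_21 = −[(-0.20)(0.80) − (-0.45)(-0.05)] = 0.1825
  C_22 = (0.70)(0.80) − (-0.45)(-0.15) = 0.4925
  C_23 = −[(0.70)(-0.05) − (-0.20)(-0.15)] = 0.0650
  C_31 = (-0.20)(-0.15) − (-0.45)(0.75) = 0.3675
  C_32 = −[(0.70)(-0.15) − (-0.45)(-0.15)] = 0.1725
  C_33 = (0.70)(0.75) − (-0.20)(-0.15) = 0.4950
det(I−A) = Σ_j (I−A)_1j·C_1j = (0.70)(0.5925) + (-0.20)(0.1425) + (-0.45)(0.1200) = 0.33225
adj(I−A) = Cᵀ =
  [ 0.5925   0.1825   0.3675]
  [ 0.1425   0.4925   0.1725]
  [ 0.1200   0.0650   0.4950]
(I − A)⁻¹ = adj(I−A) / det(I−A) ≈
  [   1.7833     0.5493     1.1061]
  [   0.4289     1.4823     0.5192]
  [   0.3612     0.1956     1.4898]
x = (I − A)⁻¹ d = adj(I−A)·d / det(I−A), with det(I−A) = 0.33225:
  x_1 = (0.5925·125 + 0.1825·45 + 0.3675·50) / 0.33225 = 100.65 / 0.33225 ≈ 302.935
  x_2 = (0.1425·125 + 0.4925·45 + 0.1725·50) / 0.33225 = 48.60 / 0.33225 ≈ 146.275
  x_3 = (0.1200·125 + 0.0650·45 + 0.4950·50) / 0.33225 = 42.675 / 0.33225 ≈ 128.442

x_1 = 302.935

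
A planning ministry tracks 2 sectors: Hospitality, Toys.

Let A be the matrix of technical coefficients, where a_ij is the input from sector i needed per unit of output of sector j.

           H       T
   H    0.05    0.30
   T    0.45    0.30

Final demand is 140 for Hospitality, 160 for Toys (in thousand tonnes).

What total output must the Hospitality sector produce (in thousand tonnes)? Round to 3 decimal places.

x_H = 275.472

I − A =
  [   0.95    -0.30]
  [  -0.45     0.70]
det(I−A) = (0.95)(0.70) − (-0.30)(-0.45) = 0.5300
adj(I−A) = [[0.70, 0.30], [0.45, 0.95]]
(I − A)⁻¹ = adj(I−A) / det(I−A) ≈
  [   1.3208     0.5660]
  [   0.8491     1.7925]
x = (I − A)⁻¹ d = adj(I−A)·d / det(I−A), with det(I−A) = 0.5300:
  x_H = (0.70·140 + 0.30·160) / 0.5300 = 146.00 / 0.5300 ≈ 275.472
  x_T = (0.45·140 + 0.95·160) / 0.5300 = 215.00 / 0.5300 ≈ 405.660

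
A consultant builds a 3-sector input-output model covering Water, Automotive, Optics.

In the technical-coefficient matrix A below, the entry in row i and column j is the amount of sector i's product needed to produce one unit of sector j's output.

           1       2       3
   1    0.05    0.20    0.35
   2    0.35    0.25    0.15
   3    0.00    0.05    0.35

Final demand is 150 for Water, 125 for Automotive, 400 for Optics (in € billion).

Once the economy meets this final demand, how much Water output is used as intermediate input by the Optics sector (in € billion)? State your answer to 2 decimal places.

z_13 = 229.85

I − A =
  [   0.95    -0.20    -0.35]
  [  -0.35     0.75    -0.15]
  [   0.00    -0.05     0.65]
Cofactors of I−A, C_ij = (−1)^(i+j)·(minor ij) (rows/columns in the sector order above):
  C_11 = (0.75)(0.65) − (-0.15)(-0.05) = 0.4800
  C_12 = −[(-0.35)(0.65) − (-0.15)(0.00)] = 0.2275
  C_13 = (-0.35)(-0.05) − (0.75)(0.00) = 0.0175
  C_21 = −[(-0.20)(0.65) − (-0.35)(-0.05)] = 0.1475
  C_22 = (0.95)(0.65) − (-0.35)(0.00) = 0.6175
  C_23 = −[(0.95)(-0.05) − (-0.20)(0.00)] = 0.0475
  C_31 = (-0.20)(-0.15) − (-0.35)(0.75) = 0.2925
  C_32 = −[(0.95)(-0.15) − (-0.35)(-0.35)] = 0.2650
  C_33 = (0.95)(0.75) − (-0.20)(-0.35) = 0.6425
det(I−A) = Σ_j (I−A)_1j·C_1j = (0.95)(0.4800) + (-0.20)(0.2275) + (-0.35)(0.0175) = 0.404375
adj(I−A) = Cᵀ =
  [ 0.4800   0.1475   0.2925]
  [ 0.2275   0.6175   0.2650]
  [ 0.0175   0.0475   0.6425]
(I − A)⁻¹ = adj(I−A) / det(I−A) ≈
  [   1.1870     0.3648     0.7233]
  [   0.5626     1.5270     0.6553]
  [   0.0433     0.1175     1.5889]
First solve x = (I − A)⁻¹ d = adj(I−A)·d / det(I−A); in particular x_3 = (0.0175·150 + 0.0475·125 + 0.6425·400) / 0.404375 = 265.5625 / 0.404375 ≈ 656.7233.
Intermediate flow from 1 to 3: z_13 = a_13 · x_3 = 0.35 × 265.5625 / 0.404375 = 92.946875 / 0.404375 ≈ 229.85.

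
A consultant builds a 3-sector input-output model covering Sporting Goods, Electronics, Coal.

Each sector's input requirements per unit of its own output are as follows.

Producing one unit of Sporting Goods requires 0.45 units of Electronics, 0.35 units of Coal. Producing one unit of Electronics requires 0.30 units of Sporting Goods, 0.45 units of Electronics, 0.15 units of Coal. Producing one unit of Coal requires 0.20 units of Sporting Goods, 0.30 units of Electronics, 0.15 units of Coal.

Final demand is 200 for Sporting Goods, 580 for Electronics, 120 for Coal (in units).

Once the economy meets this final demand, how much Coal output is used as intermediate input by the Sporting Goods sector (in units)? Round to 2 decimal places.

I − A =
  [   1.00    -0.30    -0.20]
  [  -0.45     0.55    -0.30]
  [  -0.35    -0.15     0.85]
Cofactors of I−A, C_ij = (−1)^(i+j)·(minor ij) (rows/columns in the sector order above):
  C_11 = (0.55)(0.85) − (-0.30)(-0.15) = 0.4225
  C_12 = −[(-0.45)(0.85) − (-0.30)(-0.35)] = 0.4875
  C_13 = (-0.45)(-0.15) − (0.55)(-0.35) = 0.2600
  C_21 = −[(-0.30)(0.85) − (-0.20)(-0.15)] = 0.2850
  C_22 = (1.00)(0.85) − (-0.20)(-0.35) = 0.7800
  C_23 = −[(1.00)(-0.15) − (-0.30)(-0.35)] = 0.2550
  C_31 = (-0.30)(-0.30) − (-0.20)(0.55) = 0.2000
  C_32 = −[(1.00)(-0.30) − (-0.20)(-0.45)] = 0.3900
  C_33 = (1.00)(0.55) − (-0.30)(-0.45) = 0.4150
det(I−A) = Σ_j (I−A)_1j·C_1j = (1.00)(0.4225) + (-0.30)(0.4875) + (-0.20)(0.2600) = 0.22425
adj(I−A) = Cᵀ =
  [ 0.4225   0.2850   0.2000]
  [ 0.4875   0.7800   0.3900]
  [ 0.2600   0.2550   0.4150]
(I − A)⁻¹ = adj(I−A) / det(I−A) ≈
  [   1.8841     1.2709     0.8919]
  [   2.1739     3.4783     1.7391]
  [   1.1594     1.1371     1.8506]
First solve x = (I − A)⁻¹ d = adj(I−A)·d / det(I−A); in particular x_1 = (0.4225·200 + 0.2850·580 + 0.2000·120) / 0.22425 = 273.80 / 0.22425 ≈ 1220.9588.
Intermediate flow from 3 to 1: z_31 = a_31 · x_1 = 0.35 × 273.80 / 0.22425 = 95.83 / 0.22425 ≈ 427.34.

z_31 = 427.34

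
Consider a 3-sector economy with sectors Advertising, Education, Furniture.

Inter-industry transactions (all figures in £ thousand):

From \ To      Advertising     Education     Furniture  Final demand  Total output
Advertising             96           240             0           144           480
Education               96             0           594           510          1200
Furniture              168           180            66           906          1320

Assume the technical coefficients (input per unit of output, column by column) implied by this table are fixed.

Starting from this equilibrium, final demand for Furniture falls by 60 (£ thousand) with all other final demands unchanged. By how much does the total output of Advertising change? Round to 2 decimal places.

Δx_A = -8.48

Technical coefficients a_ij = z_ij / X_j:
  a_AA = 96/480 = 0.20, a_EA = 96/480 = 0.20, a_FA = 168/480 = 0.35
  a_AE = 240/1200 = 0.20, a_EE = 0/1200 = 0.00, a_FE = 180/1200 = 0.15
  a_AF = 0/1320 = 0.00, a_EF = 594/1320 = 0.45, a_FF = 66/1320 = 0.05
I − A =
  [   0.80    -0.20     0.00]
  [  -0.20     1.00    -0.45]
  [  -0.35    -0.15     0.95]
Cofactors of I−A, C_ij = (−1)^(i+j)·(minor ij) (rows/columns in the sector order above):
  C_11 = (1.00)(0.95) − (-0.45)(-0.15) = 0.8825
  C_12 = −[(-0.20)(0.95) − (-0.45)(-0.35)] = 0.3475
  C_13 = (-0.20)(-0.15) − (1.00)(-0.35) = 0.3800
  C_21 = −[(-0.20)(0.95) − (0.00)(-0.15)] = 0.1900
  C_22 = (0.80)(0.95) − (0.00)(-0.35) = 0.7600
  C_23 = −[(0.80)(-0.15) − (-0.20)(-0.35)] = 0.1900
  C_31 = (-0.20)(-0.45) − (0.00)(1.00) = 0.0900
  C_32 = −[(0.80)(-0.45) − (0.00)(-0.20)] = 0.3600
  C_33 = (0.80)(1.00) − (-0.20)(-0.20) = 0.7600
det(I−A) = Σ_j (I−A)_1j·C_1j = (0.80)(0.8825) + (-0.20)(0.3475) + (0.00)(0.3800) = 0.6365
adj(I−A) = Cᵀ =
  [ 0.8825   0.1900   0.0900]
  [ 0.3475   0.7600   0.3600]
  [ 0.3800   0.1900   0.7600]
(I − A)⁻¹ = adj(I−A) / det(I−A) ≈
  [   1.3865     0.2985     0.1414]
  [   0.5460     1.1940     0.5656]
  [   0.5970     0.2985     1.1940]
Δx = (I − A)⁻¹ Δd with Δd having -60 in the Furniture component and 0 elsewhere.
So Δx_A = L_AF · (-60), where L_AF = adj(I−A)_AF / det(I−A) = 0.0900 / 0.6365.
Δx_A = 0.0900 × (-60) / 0.6365 = -5.40 / 0.6365 ≈ -8.48.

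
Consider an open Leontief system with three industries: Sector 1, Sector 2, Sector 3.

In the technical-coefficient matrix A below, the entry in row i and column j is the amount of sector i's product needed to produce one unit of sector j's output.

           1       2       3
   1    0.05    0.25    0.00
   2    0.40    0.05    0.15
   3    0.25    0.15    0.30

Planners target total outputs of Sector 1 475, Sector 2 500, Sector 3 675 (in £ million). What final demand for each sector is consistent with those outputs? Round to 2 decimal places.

d_1 = 326.25, d_2 = 183.75, d_3 = 278.75

I − A =
  [   0.95    -0.25     0.00]
  [  -0.40     0.95    -0.15]
  [  -0.25    -0.15     0.70]
d = (I − A) x:
  d_1 = (+0.95)·475 + (-0.25)·500 + (+0.00)·675 = 326.25
  d_2 = (-0.40)·475 + (+0.95)·500 + (-0.15)·675 = 183.75
  d_3 = (-0.25)·475 + (-0.15)·500 + (+0.70)·675 = 278.75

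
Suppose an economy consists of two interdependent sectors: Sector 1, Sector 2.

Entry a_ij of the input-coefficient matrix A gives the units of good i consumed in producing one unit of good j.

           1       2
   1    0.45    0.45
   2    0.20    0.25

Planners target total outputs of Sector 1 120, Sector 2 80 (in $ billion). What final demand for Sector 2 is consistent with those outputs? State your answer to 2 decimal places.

I − A =
  [   0.55    -0.45]
  [  -0.20     0.75]
d = (I − A) x:
  d_1 = (+0.55)·120 + (-0.45)·80 = 30.00
  d_2 = (-0.20)·120 + (+0.75)·80 = 36.00

d_2 = 36.00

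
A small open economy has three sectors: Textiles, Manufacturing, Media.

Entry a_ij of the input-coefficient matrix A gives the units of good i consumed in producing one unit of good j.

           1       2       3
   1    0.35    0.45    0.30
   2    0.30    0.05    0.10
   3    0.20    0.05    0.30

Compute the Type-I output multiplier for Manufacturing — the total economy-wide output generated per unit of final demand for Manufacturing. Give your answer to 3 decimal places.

I − A =
  [   0.65    -0.45    -0.30]
  [  -0.30     0.95    -0.10]
  [  -0.20    -0.05     0.70]
Cofactors of I−A, C_ij = (−1)^(i+j)·(minor ij) (rows/columns in the sector order above):
  C_11 = (0.95)(0.70) − (-0.10)(-0.05) = 0.6600
  C_12 = −[(-0.30)(0.70) − (-0.10)(-0.20)] = 0.2300
  C_13 = (-0.30)(-0.05) − (0.95)(-0.20) = 0.2050
  C_21 = −[(-0.45)(0.70) − (-0.30)(-0.05)] = 0.3300
  C_22 = (0.65)(0.70) − (-0.30)(-0.20) = 0.3950
  C_23 = −[(0.65)(-0.05) − (-0.45)(-0.20)] = 0.1225
  C_31 = (-0.45)(-0.10) − (-0.30)(0.95) = 0.3300
  C_32 = −[(0.65)(-0.10) − (-0.30)(-0.30)] = 0.1550
  C_33 = (0.65)(0.95) − (-0.45)(-0.30) = 0.4825
det(I−A) = Σ_j (I−A)_1j·C_1j = (0.65)(0.6600) + (-0.45)(0.2300) + (-0.30)(0.2050) = 0.2640
adj(I−A) = Cᵀ =
  [ 0.6600   0.3300   0.3300]
  [ 0.2300   0.3950   0.1550]
  [ 0.2050   0.1225   0.4825]
(I − A)⁻¹ = adj(I−A) / det(I−A) ≈
  [   2.5000     1.2500     1.2500]
  [   0.8712     1.4962     0.5871]
  [   0.7765     0.4640     1.8277]
The output multiplier for sector j is the column-j sum of the Leontief inverse (I − A)⁻¹ = adj(I−A) / det(I−A).
Column 2 of adj(I−A): (0.3300, 0.3950, 0.1225); det(I−A) = 0.2640.
m_2 = (0.3300 + 0.3950 + 0.1225) / 0.2640 = 0.8475 / 0.2640 ≈ 3.210.

m_2 = 3.210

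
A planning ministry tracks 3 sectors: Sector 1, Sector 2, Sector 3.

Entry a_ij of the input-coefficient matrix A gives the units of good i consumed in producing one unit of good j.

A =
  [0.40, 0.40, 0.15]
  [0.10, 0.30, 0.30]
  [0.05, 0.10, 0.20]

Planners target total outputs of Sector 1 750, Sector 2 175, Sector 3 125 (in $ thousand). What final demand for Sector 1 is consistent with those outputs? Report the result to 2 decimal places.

I − A =
  [   0.60    -0.40    -0.15]
  [  -0.10     0.70    -0.30]
  [  -0.05    -0.10     0.80]
d = (I − A) x:
  d_1 = (+0.60)·750 + (-0.40)·175 + (-0.15)·125 = 361.25
  d_2 = (-0.10)·750 + (+0.70)·175 + (-0.30)·125 = 10.00
  d_3 = (-0.05)·750 + (-0.10)·175 + (+0.80)·125 = 45.00

d_1 = 361.25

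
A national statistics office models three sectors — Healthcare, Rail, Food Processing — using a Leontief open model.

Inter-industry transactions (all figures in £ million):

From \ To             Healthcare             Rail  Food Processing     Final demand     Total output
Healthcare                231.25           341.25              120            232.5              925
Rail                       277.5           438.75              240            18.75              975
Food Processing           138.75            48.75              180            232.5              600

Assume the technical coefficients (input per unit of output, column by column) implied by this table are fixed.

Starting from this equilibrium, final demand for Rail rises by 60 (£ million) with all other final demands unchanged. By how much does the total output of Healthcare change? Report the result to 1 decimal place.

Δx_H = 95.8

Technical coefficients a_ij = z_ij / X_j:
  a_HH = 231.25/925 = 0.25, a_RH = 277.5/925 = 0.30, a_FH = 138.75/925 = 0.15
  a_HR = 341.25/975 = 0.35, a_RR = 438.75/975 = 0.45, a_FR = 48.75/975 = 0.05
  a_HF = 120/600 = 0.20, a_RF = 240/600 = 0.40, a_FF = 180/600 = 0.30
I − A =
  [   0.75    -0.35    -0.20]
  [  -0.30     0.55    -0.40]
  [  -0.15    -0.05     0.70]
Cofactors of I−A, C_ij = (−1)^(i+j)·(minor ij) (rows/columns in the sector order above):
  C_11 = (0.55)(0.70) − (-0.40)(-0.05) = 0.3650
  C_12 = −[(-0.30)(0.70) − (-0.40)(-0.15)] = 0.2700
  C_13 = (-0.30)(-0.05) − (0.55)(-0.15) = 0.0975
  C_21 = −[(-0.35)(0.70) − (-0.20)(-0.05)] = 0.2550
  C_22 = (0.75)(0.70) − (-0.20)(-0.15) = 0.4950
  C_23 = −[(0.75)(-0.05) − (-0.35)(-0.15)] = 0.0900
  C_31 = (-0.35)(-0.40) − (-0.20)(0.55) = 0.2500
  C_32 = −[(0.75)(-0.40) − (-0.20)(-0.30)] = 0.3600
  C_33 = (0.75)(0.55) − (-0.35)(-0.30) = 0.3075
det(I−A) = Σ_j (I−A)_1j·C_1j = (0.75)(0.3650) + (-0.35)(0.2700) + (-0.20)(0.0975) = 0.15975
adj(I−A) = Cᵀ =
  [ 0.3650   0.2550   0.2500]
  [ 0.2700   0.4950   0.3600]
  [ 0.0975   0.0900   0.3075]
(I − A)⁻¹ = adj(I−A) / det(I−A) ≈
  [   2.2848     1.5962     1.5649]
  [   1.6901     3.0986     2.2535]
  [   0.6103     0.5634     1.9249]
Δx = (I − A)⁻¹ Δd with Δd having +60 in the Rail component and 0 elsewhere.
So Δx_H = L_HR · (+60), where L_HR = adj(I−A)_HR / det(I−A) = 0.2550 / 0.15975.
Δx_H = 0.2550 × (+60) / 0.15975 = 15.30 / 0.15975 ≈ 95.8.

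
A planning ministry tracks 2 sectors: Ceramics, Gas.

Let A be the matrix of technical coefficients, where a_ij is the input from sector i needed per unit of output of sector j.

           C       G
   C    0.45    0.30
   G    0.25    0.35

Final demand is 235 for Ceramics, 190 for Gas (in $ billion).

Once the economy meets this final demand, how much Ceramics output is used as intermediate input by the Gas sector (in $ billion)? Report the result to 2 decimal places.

z_CG = 173.36

I − A =
  [   0.55    -0.30]
  [  -0.25     0.65]
det(I−A) = (0.55)(0.65) − (-0.30)(-0.25) = 0.2825
adj(I−A) = [[0.65, 0.30], [0.25, 0.55]]
(I − A)⁻¹ = adj(I−A) / det(I−A) ≈
  [   2.3009     1.0619]
  [   0.8850     1.9469]
First solve x = (I − A)⁻¹ d = adj(I−A)·d / det(I−A); in particular x_G = (0.25·235 + 0.55·190) / 0.2825 = 163.25 / 0.2825 ≈ 577.8761.
Intermediate flow from C to G: z_CG = a_CG · x_G = 0.30 × 163.25 / 0.2825 = 48.975 / 0.2825 ≈ 173.36.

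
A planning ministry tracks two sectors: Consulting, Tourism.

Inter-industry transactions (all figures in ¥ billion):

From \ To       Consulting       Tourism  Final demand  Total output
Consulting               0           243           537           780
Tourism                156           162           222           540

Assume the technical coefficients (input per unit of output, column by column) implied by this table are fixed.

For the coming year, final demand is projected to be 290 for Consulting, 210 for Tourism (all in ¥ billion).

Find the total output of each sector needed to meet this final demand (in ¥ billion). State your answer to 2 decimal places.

Technical coefficients a_ij = z_ij / X_j:
  a_11 = 0/780 = 0.00, a_21 = 156/780 = 0.20
  a_12 = 243/540 = 0.45, a_22 = 162/540 = 0.30
I − A =
  [   1.00    -0.45]
  [  -0.20     0.70]
det(I−A) = (1.00)(0.70) − (-0.45)(-0.20) = 0.6100
adj(I−A) = [[0.70, 0.45], [0.20, 1.00]]
(I − A)⁻¹ = adj(I−A) / det(I−A) ≈
  [   1.1475     0.7377]
  [   0.3279     1.6393]
x = (I − A)⁻¹ d = adj(I−A)·d / det(I−A), with det(I−A) = 0.6100:
  x_1 = (0.70·290 + 0.45·210) / 0.6100 = 297.50 / 0.6100 ≈ 487.70
  x_2 = (0.20·290 + 1.00·210) / 0.6100 = 268.00 / 0.6100 ≈ 439.34

x_1 = 487.70, x_2 = 439.34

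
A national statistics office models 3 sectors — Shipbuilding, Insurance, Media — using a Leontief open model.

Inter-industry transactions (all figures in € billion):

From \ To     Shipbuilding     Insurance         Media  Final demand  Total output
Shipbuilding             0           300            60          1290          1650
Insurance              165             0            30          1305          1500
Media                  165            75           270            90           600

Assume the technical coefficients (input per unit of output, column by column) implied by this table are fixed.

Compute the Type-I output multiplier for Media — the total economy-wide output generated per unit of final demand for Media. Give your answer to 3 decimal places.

Technical coefficients a_ij = z_ij / X_j:
  a_SS = 0/1650 = 0.00, a_IS = 165/1650 = 0.10, a_MS = 165/1650 = 0.10
  a_SI = 300/1500 = 0.20, a_II = 0/1500 = 0.00, a_MI = 75/1500 = 0.05
  a_SM = 60/600 = 0.10, a_IM = 30/600 = 0.05, a_MM = 270/600 = 0.45
I − A =
  [   1.00    -0.20    -0.10]
  [  -0.10     1.00    -0.05]
  [  -0.10    -0.05     0.55]
Cofactors of I−A, C_ij = (−1)^(i+j)·(minor ij) (rows/columns in the sector order above):
  C_11 = (1.00)(0.55) − (-0.05)(-0.05) = 0.5475
  C_12 = −[(-0.10)(0.55) − (-0.05)(-0.10)] = 0.0600
  C_13 = (-0.10)(-0.05) − (1.00)(-0.10) = 0.1050
  C_21 = −[(-0.20)(0.55) − (-0.10)(-0.05)] = 0.1150
  C_22 = (1.00)(0.55) − (-0.10)(-0.10) = 0.5400
  C_23 = −[(1.00)(-0.05) − (-0.20)(-0.10)] = 0.0700
  C_31 = (-0.20)(-0.05) − (-0.10)(1.00) = 0.1100
  C_32 = −[(1.00)(-0.05) − (-0.10)(-0.10)] = 0.0600
  C_33 = (1.00)(1.00) − (-0.20)(-0.10) = 0.9800
det(I−A) = Σ_j (I−A)_1j·C_1j = (1.00)(0.5475) + (-0.20)(0.0600) + (-0.10)(0.1050) = 0.5250
adj(I−A) = Cᵀ =
  [ 0.5475   0.1150   0.1100]
  [ 0.0600   0.5400   0.0600]
  [ 0.1050   0.0700   0.9800]
(I − A)⁻¹ = adj(I−A) / det(I−A) ≈
  [   1.0429     0.2190     0.2095]
  [   0.1143     1.0286     0.1143]
  [   0.2000     0.1333     1.8667]
The output multiplier for sector j is the column-j sum of the Leontief inverse (I − A)⁻¹ = adj(I−A) / det(I−A).
Column M of adj(I−A): (0.1100, 0.0600, 0.9800); det(I−A) = 0.5250.
m_M = (0.1100 + 0.0600 + 0.9800) / 0.5250 = 1.15 / 0.5250 ≈ 2.190.

m_M = 2.190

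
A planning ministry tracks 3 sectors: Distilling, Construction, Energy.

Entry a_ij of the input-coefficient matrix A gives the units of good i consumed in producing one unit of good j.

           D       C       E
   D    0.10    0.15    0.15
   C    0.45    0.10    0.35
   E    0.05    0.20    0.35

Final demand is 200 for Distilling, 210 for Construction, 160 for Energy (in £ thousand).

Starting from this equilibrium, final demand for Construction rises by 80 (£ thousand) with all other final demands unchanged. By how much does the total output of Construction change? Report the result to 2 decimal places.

I − A =
  [   0.90    -0.15    -0.15]
  [  -0.45     0.90    -0.35]
  [  -0.05    -0.20     0.65]
Cofactors of I−A, C_ij = (−1)^(i+j)·(minor ij) (rows/columns in the sector order above):
  C_11 = (0.90)(0.65) − (-0.35)(-0.20) = 0.5150
  C_12 = −[(-0.45)(0.65) − (-0.35)(-0.05)] = 0.3100
  C_13 = (-0.45)(-0.20) − (0.90)(-0.05) = 0.1350
  C_21 = −[(-0.15)(0.65) − (-0.15)(-0.20)] = 0.1275
  C_22 = (0.90)(0.65) − (-0.15)(-0.05) = 0.5775
  C_23 = −[(0.90)(-0.20) − (-0.15)(-0.05)] = 0.1875
  C_31 = (-0.15)(-0.35) − (-0.15)(0.90) = 0.1875
  C_32 = −[(0.90)(-0.35) − (-0.15)(-0.45)] = 0.3825
  C_33 = (0.90)(0.90) − (-0.15)(-0.45) = 0.7425
det(I−A) = Σ_j (I−A)_1j·C_1j = (0.90)(0.5150) + (-0.15)(0.3100) + (-0.15)(0.1350) = 0.39675
adj(I−A) = Cᵀ =
  [ 0.5150   0.1275   0.1875]
  [ 0.3100   0.5775   0.3825]
  [ 0.1350   0.1875   0.7425]
(I − A)⁻¹ = adj(I−A) / det(I−A) ≈
  [   1.2980     0.3214     0.4726]
  [   0.7813     1.4556     0.9641]
  [   0.3403     0.4726     1.8715]
Δx = (I − A)⁻¹ Δd with Δd having +80 in the Construction component and 0 elsewhere.
So Δx_C = L_CC · (+80), where L_CC = adj(I−A)_CC / det(I−A) = 0.5775 / 0.39675.
Δx_C = 0.5775 × (+80) / 0.39675 = 46.20 / 0.39675 ≈ 116.45.

Δx_C = 116.45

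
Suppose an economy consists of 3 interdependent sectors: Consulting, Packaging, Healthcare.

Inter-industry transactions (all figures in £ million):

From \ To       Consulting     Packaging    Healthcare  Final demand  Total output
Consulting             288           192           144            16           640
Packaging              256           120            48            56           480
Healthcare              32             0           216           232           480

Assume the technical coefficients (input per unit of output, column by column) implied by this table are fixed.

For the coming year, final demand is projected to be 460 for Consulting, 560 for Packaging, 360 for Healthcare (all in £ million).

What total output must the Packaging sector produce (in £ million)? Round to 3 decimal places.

x_P = 2606.965

Technical coefficients a_ij = z_ij / X_j:
  a_CC = 288/640 = 0.45, a_PC = 256/640 = 0.40, a_HC = 32/640 = 0.05
  a_CP = 192/480 = 0.40, a_PP = 120/480 = 0.25, a_HP = 0/480 = 0.00
  a_CH = 144/480 = 0.30, a_PH = 48/480 = 0.10, a_HH = 216/480 = 0.45
I − A =
  [   0.55    -0.40    -0.30]
  [  -0.40     0.75    -0.10]
  [  -0.05     0.00     0.55]
Cofactors of I−A, C_ij = (−1)^(i+j)·(minor ij) (rows/columns in the sector order above):
  C_11 = (0.75)(0.55) − (-0.10)(0.00) = 0.4125
  C_12 = −[(-0.40)(0.55) − (-0.10)(-0.05)] = 0.2250
  C_13 = (-0.40)(0.00) − (0.75)(-0.05) = 0.0375
  C_21 = −[(-0.40)(0.55) − (-0.30)(0.00)] = 0.2200
  C_22 = (0.55)(0.55) − (-0.30)(-0.05) = 0.2875
  C_23 = −[(0.55)(0.00) − (-0.40)(-0.05)] = 0.0200
  C_31 = (-0.40)(-0.10) − (-0.30)(0.75) = 0.2650
  C_32 = −[(0.55)(-0.10) − (-0.30)(-0.40)] = 0.1750
  C_33 = (0.55)(0.75) − (-0.40)(-0.40) = 0.2525
det(I−A) = Σ_j (I−A)_1j·C_1j = (0.55)(0.4125) + (-0.40)(0.2250) + (-0.30)(0.0375) = 0.125625
adj(I−A) = Cᵀ =
  [ 0.4125   0.2200   0.2650]
  [ 0.2250   0.2875   0.1750]
  [ 0.0375   0.0200   0.2525]
(I − A)⁻¹ = adj(I−A) / det(I−A) ≈
  [   3.2836     1.7512     2.1095]
  [   1.7910     2.2886     1.3930]
  [   0.2985     0.1592     2.0100]
x = (I − A)⁻¹ d = adj(I−A)·d / det(I−A), with det(I−A) = 0.125625:
  x_C = (0.4125·460 + 0.2200·560 + 0.2650·360) / 0.125625 = 408.35 / 0.125625 ≈ 3250.547
  x_P = (0.2250·460 + 0.2875·560 + 0.1750·360) / 0.125625 = 327.50 / 0.125625 ≈ 2606.965
  x_H = (0.0375·460 + 0.0200·560 + 0.2525·360) / 0.125625 = 119.35 / 0.125625 ≈ 950.050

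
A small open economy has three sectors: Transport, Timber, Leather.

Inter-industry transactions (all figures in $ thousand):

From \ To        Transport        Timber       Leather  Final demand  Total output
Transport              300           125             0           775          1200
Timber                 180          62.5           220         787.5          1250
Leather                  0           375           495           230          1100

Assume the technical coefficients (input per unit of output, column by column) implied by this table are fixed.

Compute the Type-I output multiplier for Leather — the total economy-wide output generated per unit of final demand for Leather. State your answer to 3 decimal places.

Technical coefficients a_ij = z_ij / X_j:
  a_11 = 300/1200 = 0.25, a_21 = 180/1200 = 0.15, a_31 = 0/1200 = 0.00
  a_12 = 125/1250 = 0.10, a_22 = 62.5/1250 = 0.05, a_32 = 375/1250 = 0.30
  a_13 = 0/1100 = 0.00, a_23 = 220/1100 = 0.20, a_33 = 495/1100 = 0.45
I − A =
  [   0.75    -0.10     0.00]
  [  -0.15     0.95    -0.20]
  [   0.00    -0.30     0.55]
Cofactors of I−A, C_ij = (−1)^(i+j)·(minor ij) (rows/columns in the sector order above):
  C_11 = (0.95)(0.55) − (-0.20)(-0.30) = 0.4625
  C_12 = −[(-0.15)(0.55) − (-0.20)(0.00)] = 0.0825
  C_13 = (-0.15)(-0.30) − (0.95)(0.00) = 0.0450
  C_21 = −[(-0.10)(0.55) − (0.00)(-0.30)] = 0.0550
  C_22 = (0.75)(0.55) − (0.00)(0.00) = 0.4125
  C_23 = −[(0.75)(-0.30) − (-0.10)(0.00)] = 0.2250
  C_31 = (-0.10)(-0.20) − (0.00)(0.95) = 0.0200
  C_32 = −[(0.75)(-0.20) − (0.00)(-0.15)] = 0.1500
  C_33 = (0.75)(0.95) − (-0.10)(-0.15) = 0.6975
det(I−A) = Σ_j (I−A)_1j·C_1j = (0.75)(0.4625) + (-0.10)(0.0825) + (0.00)(0.0450) = 0.338625
adj(I−A) = Cᵀ =
  [ 0.4625   0.0550   0.0200]
  [ 0.0825   0.4125   0.1500]
  [ 0.0450   0.2250   0.6975]
(I − A)⁻¹ = adj(I−A) / det(I−A) ≈
  [   1.3658     0.1624     0.0591]
  [   0.2436     1.2182     0.4430]
  [   0.1329     0.6645     2.0598]
The output multiplier for sector j is the column-j sum of the Leontief inverse (I − A)⁻¹ = adj(I−A) / det(I−A).
Column 3 of adj(I−A): (0.0200, 0.1500, 0.6975); det(I−A) = 0.338625.
m_3 = (0.0200 + 0.1500 + 0.6975) / 0.338625 = 0.8675 / 0.338625 ≈ 2.562.

m_3 = 2.562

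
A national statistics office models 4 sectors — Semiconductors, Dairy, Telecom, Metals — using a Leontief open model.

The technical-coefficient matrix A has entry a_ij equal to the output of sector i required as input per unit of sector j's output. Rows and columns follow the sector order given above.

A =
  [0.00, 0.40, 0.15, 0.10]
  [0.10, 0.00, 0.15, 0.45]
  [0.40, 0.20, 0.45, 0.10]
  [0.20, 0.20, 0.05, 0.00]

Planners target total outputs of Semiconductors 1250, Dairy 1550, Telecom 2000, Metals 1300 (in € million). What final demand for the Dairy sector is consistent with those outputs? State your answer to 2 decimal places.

d_2 = 540.00

I − A =
  [   1.00    -0.40    -0.15    -0.10]
  [  -0.10     1.00    -0.15    -0.45]
  [  -0.40    -0.20     0.55    -0.10]
  [  -0.20    -0.20    -0.05     1.00]
d = (I − A) x:
  d_1 = (+1.00)·1250 + (-0.40)·1550 + (-0.15)·2000 + (-0.10)·1300 = 200.00
  d_2 = (-0.10)·1250 + (+1.00)·1550 + (-0.15)·2000 + (-0.45)·1300 = 540.00
  d_3 = (-0.40)·1250 + (-0.20)·1550 + (+0.55)·2000 + (-0.10)·1300 = 160.00
  d_4 = (-0.20)·1250 + (-0.20)·1550 + (-0.05)·2000 + (+1.00)·1300 = 640.00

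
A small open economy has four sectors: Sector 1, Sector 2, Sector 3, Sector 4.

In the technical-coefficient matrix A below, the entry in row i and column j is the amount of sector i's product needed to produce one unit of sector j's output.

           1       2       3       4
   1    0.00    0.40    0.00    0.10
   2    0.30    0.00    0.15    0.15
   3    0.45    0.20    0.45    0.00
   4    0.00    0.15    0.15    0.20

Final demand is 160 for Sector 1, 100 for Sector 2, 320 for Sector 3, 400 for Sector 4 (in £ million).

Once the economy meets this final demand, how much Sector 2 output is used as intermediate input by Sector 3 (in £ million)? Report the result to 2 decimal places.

z_23 = 171.82

I − A =
  [   1.00    -0.40     0.00    -0.10]
  [  -0.30     1.00    -0.15    -0.15]
  [  -0.45    -0.20     0.55     0.00]
  [   0.00    -0.15    -0.15     0.80]
Compute the cofactors C_ij = (−1)^(i+j)·(3×3 minor ij) of I−A; the adjugate is their transpose:
adj(I−A) = Cᵀ =
  [ 0.399125   0.187250   0.074250   0.085000]
  [ 0.196125   0.433250   0.147000   0.105750]
  [ 0.397875   0.310750   0.677000   0.108000]
  [ 0.111375   0.139500   0.154500   0.427000]
det(I−A) = Σ_j (I−A)_1j·C_1j = (1.00)(0.399125) + (-0.40)(0.196125) + (0.00)(0.397875) + (-0.10)(0.111375) = 0.3095375
(I − A)⁻¹ = adj(I−A) / det(I−A) ≈
  [   1.2894     0.6049     0.2399     0.2746]
  [   0.6336     1.3997     0.4749     0.3416]
  [   1.2854     1.0039     2.1871     0.3489]
  [   0.3598     0.4507     0.4991     1.3795]
First solve x = (I − A)⁻¹ d = adj(I−A)·d / det(I−A); in particular x_3 = (0.397875·160 + 0.310750·100 + 0.677000·320 + 0.108000·400) / 0.3095375 = 354.575 / 0.3095375 ≈ 1145.4993.
Intermediate flow from 2 to 3: z_23 = a_23 · x_3 = 0.15 × 354.575 / 0.3095375 = 53.18625 / 0.3095375 ≈ 171.82.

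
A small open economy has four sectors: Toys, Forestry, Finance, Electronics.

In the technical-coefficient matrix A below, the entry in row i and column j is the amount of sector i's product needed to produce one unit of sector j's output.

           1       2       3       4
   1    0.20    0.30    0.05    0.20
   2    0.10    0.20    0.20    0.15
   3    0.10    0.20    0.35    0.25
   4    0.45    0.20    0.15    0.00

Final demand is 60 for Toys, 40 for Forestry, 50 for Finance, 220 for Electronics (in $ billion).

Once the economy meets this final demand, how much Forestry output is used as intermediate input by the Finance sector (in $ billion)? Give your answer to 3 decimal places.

I − A =
  [   0.80    -0.30    -0.05    -0.20]
  [  -0.10     0.80    -0.20    -0.15]
  [  -0.10    -0.20     0.65    -0.25]
  [  -0.45    -0.20    -0.15     1.00]
Compute the cofactors C_ij = (−1)^(i+j)·(3×3 minor ij) of I−A; the adjugate is their transpose:
adj(I−A) = Cᵀ =
  [ 0.416000   0.228250   0.137250   0.151750]
  [ 0.149875   0.417875   0.171375   0.135500]
  [ 0.205500   0.249750   0.489750   0.201000]
  [ 0.248000   0.223750   0.169500   0.353500]
det(I−A) = Σ_j (I−A)_1j·C_1j = (0.80)(0.416000) + (-0.30)(0.149875) + (-0.05)(0.205500) + (-0.20)(0.248000) = 0.2279625
(I − A)⁻¹ = adj(I−A) / det(I−A) ≈
  [   1.8249     1.0013     0.6021     0.6657]
  [   0.6575     1.8331     0.7518     0.5944]
  [   0.9015     1.0956     2.1484     0.8817]
  [   1.0879     0.9815     0.7435     1.5507]
First solve x = (I − A)⁻¹ d = adj(I−A)·d / det(I−A); in particular x_3 = (0.205500·60 + 0.249750·40 + 0.489750·50 + 0.201000·220) / 0.2279625 = 91.0275 / 0.2279625 ≈ 399.30910.
Intermediate flow from 2 to 3: z_23 = a_23 · x_3 = 0.20 × 91.0275 / 0.2279625 = 18.2055 / 0.2279625 ≈ 79.862.

z_23 = 79.862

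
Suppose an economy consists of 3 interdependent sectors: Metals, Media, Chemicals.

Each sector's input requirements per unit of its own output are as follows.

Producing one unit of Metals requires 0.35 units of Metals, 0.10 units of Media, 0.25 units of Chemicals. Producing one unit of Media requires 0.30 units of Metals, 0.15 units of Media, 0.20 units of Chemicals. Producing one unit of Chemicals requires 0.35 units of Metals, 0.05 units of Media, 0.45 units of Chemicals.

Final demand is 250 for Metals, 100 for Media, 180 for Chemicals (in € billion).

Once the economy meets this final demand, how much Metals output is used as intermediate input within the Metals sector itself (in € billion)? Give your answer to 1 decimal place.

I − A =
  [   0.65    -0.30    -0.35]
  [  -0.10     0.85    -0.05]
  [  -0.25    -0.20     0.55]
Cofactors of I−A, C_ij = (−1)^(i+j)·(minor ij) (rows/columns in the sector order above):
  C_11 = (0.85)(0.55) − (-0.05)(-0.20) = 0.4575
  C_12 = −[(-0.10)(0.55) − (-0.05)(-0.25)] = 0.0675
  C_13 = (-0.10)(-0.20) − (0.85)(-0.25) = 0.2325
  C_21 = −[(-0.30)(0.55) − (-0.35)(-0.20)] = 0.2350
  C_22 = (0.65)(0.55) − (-0.35)(-0.25) = 0.2700
  C_23 = −[(0.65)(-0.20) − (-0.30)(-0.25)] = 0.2050
  C_31 = (-0.30)(-0.05) − (-0.35)(0.85) = 0.3125
  C_32 = −[(0.65)(-0.05) − (-0.35)(-0.10)] = 0.0675
  C_33 = (0.65)(0.85) − (-0.30)(-0.10) = 0.5225
det(I−A) = Σ_j (I−A)_1j·C_1j = (0.65)(0.4575) + (-0.30)(0.0675) + (-0.35)(0.2325) = 0.19575
adj(I−A) = Cᵀ =
  [ 0.4575   0.2350   0.3125]
  [ 0.0675   0.2700   0.0675]
  [ 0.2325   0.2050   0.5225]
(I − A)⁻¹ = adj(I−A) / det(I−A) ≈
  [   2.3372     1.2005     1.5964]
  [   0.3448     1.3793     0.3448]
  [   1.1877     1.0473     2.6692]
First solve x = (I − A)⁻¹ d = adj(I−A)·d / det(I−A); in particular x_1 = (0.4575·250 + 0.2350·100 + 0.3125·180) / 0.19575 = 194.125 / 0.19575 ≈ 991.699.
Intermediate flow from 1 to 1: z_11 = a_11 · x_1 = 0.35 × 194.125 / 0.19575 = 67.94375 / 0.19575 ≈ 347.1.

z_11 = 347.1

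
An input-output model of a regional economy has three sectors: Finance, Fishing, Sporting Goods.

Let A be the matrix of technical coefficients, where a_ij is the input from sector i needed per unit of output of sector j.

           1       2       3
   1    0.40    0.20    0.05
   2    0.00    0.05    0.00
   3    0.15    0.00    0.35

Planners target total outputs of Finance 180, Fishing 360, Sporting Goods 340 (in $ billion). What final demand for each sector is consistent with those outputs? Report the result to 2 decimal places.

d_1 = 19.00, d_2 = 342.00, d_3 = 194.00

I − A =
  [   0.60    -0.20    -0.05]
  [   0.00     0.95     0.00]
  [  -0.15     0.00     0.65]
d = (I − A) x:
  d_1 = (+0.60)·180 + (-0.20)·360 + (-0.05)·340 = 19.00
  d_2 = (+0.00)·180 + (+0.95)·360 + (+0.00)·340 = 342.00
  d_3 = (-0.15)·180 + (+0.00)·360 + (+0.65)·340 = 194.00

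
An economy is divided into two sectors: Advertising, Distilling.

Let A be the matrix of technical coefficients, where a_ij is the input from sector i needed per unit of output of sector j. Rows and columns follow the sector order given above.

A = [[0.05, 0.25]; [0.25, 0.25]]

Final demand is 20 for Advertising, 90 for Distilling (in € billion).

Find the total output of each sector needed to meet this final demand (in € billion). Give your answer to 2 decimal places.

x_1 = 57.69, x_2 = 139.23

I − A =
  [   0.95    -0.25]
  [  -0.25     0.75]
det(I−A) = (0.95)(0.75) − (-0.25)(-0.25) = 0.6500
adj(I−A) = [[0.75, 0.25], [0.25, 0.95]]
(I − A)⁻¹ = adj(I−A) / det(I−A) ≈
  [   1.1538     0.3846]
  [   0.3846     1.4615]
x = (I − A)⁻¹ d = adj(I−A)·d / det(I−A), with det(I−A) = 0.6500:
  x_1 = (0.75·20 + 0.25·90) / 0.6500 = 37.50 / 0.6500 ≈ 57.69
  x_2 = (0.25·20 + 0.95·90) / 0.6500 = 90.50 / 0.6500 ≈ 139.23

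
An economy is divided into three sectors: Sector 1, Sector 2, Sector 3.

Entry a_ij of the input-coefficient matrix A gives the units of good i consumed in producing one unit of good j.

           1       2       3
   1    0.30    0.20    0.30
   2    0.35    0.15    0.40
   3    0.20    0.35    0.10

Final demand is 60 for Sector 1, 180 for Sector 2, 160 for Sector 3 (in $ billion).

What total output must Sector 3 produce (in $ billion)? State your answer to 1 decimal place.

I − A =
  [   0.70    -0.20    -0.30]
  [  -0.35     0.85    -0.40]
  [  -0.20    -0.35     0.90]
Cofactors of I−A, C_ij = (−1)^(i+j)·(minor ij) (rows/columns in the sector order above):
  C_11 = (0.85)(0.90) − (-0.40)(-0.35) = 0.6250
  C_12 = −[(-0.35)(0.90) − (-0.40)(-0.20)] = 0.3950
  C_13 = (-0.35)(-0.35) − (0.85)(-0.20) = 0.2925
  C_21 = −[(-0.20)(0.90) − (-0.30)(-0.35)] = 0.2850
  C_22 = (0.70)(0.90) − (-0.30)(-0.20) = 0.5700
  C_23 = −[(0.70)(-0.35) − (-0.20)(-0.20)] = 0.2850
  C_31 = (-0.20)(-0.40) − (-0.30)(0.85) = 0.3350
  C_32 = −[(0.70)(-0.40) − (-0.30)(-0.35)] = 0.3850
  C_33 = (0.70)(0.85) − (-0.20)(-0.35) = 0.5250
det(I−A) = Σ_j (I−A)_1j·C_1j = (0.70)(0.6250) + (-0.20)(0.3950) + (-0.30)(0.2925) = 0.27075
adj(I−A) = Cᵀ =
  [ 0.6250   0.2850   0.3350]
  [ 0.3950   0.5700   0.3850]
  [ 0.2925   0.2850   0.5250]
(I − A)⁻¹ = adj(I−A) / det(I−A) ≈
  [   2.3084     1.0526     1.2373]
  [   1.4589     2.1053     1.4220]
  [   1.0803     1.0526     1.9391]
x = (I − A)⁻¹ d = adj(I−A)·d / det(I−A), with det(I−A) = 0.27075:
  x_1 = (0.6250·60 + 0.2850·180 + 0.3350·160) / 0.27075 = 142.40 / 0.27075 ≈ 525.9
  x_2 = (0.3950·60 + 0.5700·180 + 0.3850·160) / 0.27075 = 187.90 / 0.27075 ≈ 694.0
  x_3 = (0.2925·60 + 0.2850·180 + 0.5250·160) / 0.27075 = 152.85 / 0.27075 ≈ 564.5

x_3 = 564.5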